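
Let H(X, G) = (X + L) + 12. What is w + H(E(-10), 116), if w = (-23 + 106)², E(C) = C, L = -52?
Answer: 6839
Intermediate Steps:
H(X, G) = -40 + X (H(X, G) = (X - 52) + 12 = (-52 + X) + 12 = -40 + X)
w = 6889 (w = 83² = 6889)
w + H(E(-10), 116) = 6889 + (-40 - 10) = 6889 - 50 = 6839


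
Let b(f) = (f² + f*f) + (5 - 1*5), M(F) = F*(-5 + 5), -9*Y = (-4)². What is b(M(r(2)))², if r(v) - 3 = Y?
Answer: 0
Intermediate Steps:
Y = -16/9 (Y = -⅑*(-4)² = -⅑*16 = -16/9 ≈ -1.7778)
r(v) = 11/9 (r(v) = 3 - 16/9 = 11/9)
M(F) = 0 (M(F) = F*0 = 0)
b(f) = 2*f² (b(f) = (f² + f²) + (5 - 5) = 2*f² + 0 = 2*f²)
b(M(r(2)))² = (2*0²)² = (2*0)² = 0² = 0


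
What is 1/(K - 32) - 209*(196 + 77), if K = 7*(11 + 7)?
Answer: -5363357/94 ≈ -57057.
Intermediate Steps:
K = 126 (K = 7*18 = 126)
1/(K - 32) - 209*(196 + 77) = 1/(126 - 32) - 209*(196 + 77) = 1/94 - 209*273 = 1/94 - 57057 = -5363357/94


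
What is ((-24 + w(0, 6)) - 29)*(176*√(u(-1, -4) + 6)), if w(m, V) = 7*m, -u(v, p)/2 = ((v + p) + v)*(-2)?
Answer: -27984*I*√2 ≈ -39575.0*I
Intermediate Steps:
u(v, p) = 4*p + 8*v (u(v, p) = -2*((v + p) + v)*(-2) = -2*((p + v) + v)*(-2) = -2*(p + 2*v)*(-2) = -2*(-4*v - 2*p) = 4*p + 8*v)
((-24 + w(0, 6)) - 29)*(176*√(u(-1, -4) + 6)) = ((-24 + 7*0) - 29)*(176*√((4*(-4) + 8*(-1)) + 6)) = ((-24 + 0) - 29)*(176*√((-16 - 8) + 6)) = (-24 - 29)*(176*√(-24 + 6)) = -9328*√(-18) = -9328*3*I*√2 = -27984*I*√2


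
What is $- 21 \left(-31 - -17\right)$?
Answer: $294$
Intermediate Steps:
$- 21 \left(-31 - -17\right) = - 21 \left(-31 + \left(-4 + 21\right)\right) = - 21 \left(-31 + 17\right) = \left(-21\right) \left(-14\right) = 294$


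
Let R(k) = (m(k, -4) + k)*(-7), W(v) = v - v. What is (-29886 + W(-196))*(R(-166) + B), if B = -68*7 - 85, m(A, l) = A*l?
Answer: 120948642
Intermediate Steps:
B = -561 (B = -476 - 85 = -561)
W(v) = 0
R(k) = 21*k (R(k) = (k*(-4) + k)*(-7) = (-4*k + k)*(-7) = -3*k*(-7) = 21*k)
(-29886 + W(-196))*(R(-166) + B) = (-29886 + 0)*(21*(-166) - 561) = -29886*(-3486 - 561) = -29886*(-4047) = 120948642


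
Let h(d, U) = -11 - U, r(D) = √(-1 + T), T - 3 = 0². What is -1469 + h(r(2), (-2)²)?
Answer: -1484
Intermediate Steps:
T = 3 (T = 3 + 0² = 3 + 0 = 3)
r(D) = √2 (r(D) = √(-1 + 3) = √2)
-1469 + h(r(2), (-2)²) = -1469 + (-11 - 1*(-2)²) = -1469 + (-11 - 1*4) = -1469 + (-11 - 4) = -1469 - 15 = -1484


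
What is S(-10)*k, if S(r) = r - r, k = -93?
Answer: 0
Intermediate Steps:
S(r) = 0
S(-10)*k = 0*(-93) = 0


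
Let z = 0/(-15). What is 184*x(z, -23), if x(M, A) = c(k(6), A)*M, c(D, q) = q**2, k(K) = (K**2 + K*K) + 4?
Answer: 0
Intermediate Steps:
z = 0 (z = 0*(-1/15) = 0)
k(K) = 4 + 2*K**2 (k(K) = (K**2 + K**2) + 4 = 2*K**2 + 4 = 4 + 2*K**2)
x(M, A) = M*A**2 (x(M, A) = A**2*M = M*A**2)
184*x(z, -23) = 184*(0*(-23)**2) = 184*(0*529) = 184*0 = 0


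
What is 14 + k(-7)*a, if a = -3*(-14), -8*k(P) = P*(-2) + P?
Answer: -91/4 ≈ -22.750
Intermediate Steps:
k(P) = P/8 (k(P) = -(P*(-2) + P)/8 = -(-2*P + P)/8 = -(-1)*P/8 = P/8)
a = 42
14 + k(-7)*a = 14 + ((1/8)*(-7))*42 = 14 - 7/8*42 = 14 - 147/4 = -91/4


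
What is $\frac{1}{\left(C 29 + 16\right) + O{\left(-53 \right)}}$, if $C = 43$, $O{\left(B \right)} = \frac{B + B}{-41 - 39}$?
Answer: $\frac{40}{50573} \approx 0.00079094$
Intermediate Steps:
$O{\left(B \right)} = - \frac{B}{40}$ ($O{\left(B \right)} = \frac{2 B}{-80} = 2 B \left(- \frac{1}{80}\right) = - \frac{B}{40}$)
$\frac{1}{\left(C 29 + 16\right) + O{\left(-53 \right)}} = \frac{1}{\left(43 \cdot 29 + 16\right) - - \frac{53}{40}} = \frac{1}{\left(1247 + 16\right) + \frac{53}{40}} = \frac{1}{1263 + \frac{53}{40}} = \frac{1}{\frac{50573}{40}} = \frac{40}{50573}$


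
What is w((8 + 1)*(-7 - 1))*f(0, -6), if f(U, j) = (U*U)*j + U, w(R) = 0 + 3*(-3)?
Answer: 0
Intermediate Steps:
w(R) = -9 (w(R) = 0 - 9 = -9)
f(U, j) = U + j*U² (f(U, j) = U²*j + U = j*U² + U = U + j*U²)
w((8 + 1)*(-7 - 1))*f(0, -6) = -0*(1 + 0*(-6)) = -0*(1 + 0) = -0 = -9*0 = 0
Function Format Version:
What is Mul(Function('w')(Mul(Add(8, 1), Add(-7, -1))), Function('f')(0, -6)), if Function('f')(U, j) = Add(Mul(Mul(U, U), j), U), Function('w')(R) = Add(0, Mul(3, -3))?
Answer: 0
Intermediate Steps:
Function('w')(R) = -9 (Function('w')(R) = Add(0, -9) = -9)
Function('f')(U, j) = Add(U, Mul(j, Pow(U, 2))) (Function('f')(U, j) = Add(Mul(Pow(U, 2), j), U) = Add(Mul(j, Pow(U, 2)), U) = Add(U, Mul(j, Pow(U, 2))))
Mul(Function('w')(Mul(Add(8, 1), Add(-7, -1))), Function('f')(0, -6)) = Mul(-9, Mul(0, Add(1, Mul(0, -6)))) = Mul(-9, Mul(0, Add(1, 0))) = Mul(-9, Mul(0, 1)) = Mul(-9, 0) = 0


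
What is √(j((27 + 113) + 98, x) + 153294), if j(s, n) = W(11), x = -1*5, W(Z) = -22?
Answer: 14*√782 ≈ 391.50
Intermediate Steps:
x = -5
j(s, n) = -22
√(j((27 + 113) + 98, x) + 153294) = √(-22 + 153294) = √153272 = 14*√782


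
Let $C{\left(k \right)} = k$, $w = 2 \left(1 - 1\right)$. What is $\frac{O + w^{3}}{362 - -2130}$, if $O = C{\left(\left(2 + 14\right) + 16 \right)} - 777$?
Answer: $- \frac{745}{2492} \approx -0.29896$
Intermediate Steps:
$w = 0$ ($w = 2 \cdot 0 = 0$)
$O = -745$ ($O = \left(\left(2 + 14\right) + 16\right) - 777 = \left(16 + 16\right) - 777 = 32 - 777 = -745$)
$\frac{O + w^{3}}{362 - -2130} = \frac{-745 + 0^{3}}{362 - -2130} = \frac{-745 + 0}{362 + \left(-77 + 2207\right)} = - \frac{745}{362 + 2130} = - \frac{745}{2492}$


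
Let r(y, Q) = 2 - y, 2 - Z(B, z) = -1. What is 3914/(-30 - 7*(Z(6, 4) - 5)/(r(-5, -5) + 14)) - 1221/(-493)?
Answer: -2840679/21692 ≈ -130.96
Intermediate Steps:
Z(B, z) = 3 (Z(B, z) = 2 - 1*(-1) = 2 + 1 = 3)
3914/(-30 - 7*(Z(6, 4) - 5)/(r(-5, -5) + 14)) - 1221/(-493) = 3914/(-30 - 7*(3 - 5)/((2 - 1*(-5)) + 14)) - 1221/(-493) = 3914/(-30 - (-14)/((2 + 5) + 14)) - 1221*(-1/493) = 3914/(-30 - (-14)/(7 + 14)) + 1221/493 = 3914/(-30 - (-14)/21) + 1221/493 = 3914/(-30 - 7*(-2/21)) + 1221/493 = 3914/(-30 + ⅔) + 1221/493 = 3914/(-88/3) + 1221/493 = 3914*(-3/88) + 1221/493 = -5871/44 + 1221/493 = -2840679/21692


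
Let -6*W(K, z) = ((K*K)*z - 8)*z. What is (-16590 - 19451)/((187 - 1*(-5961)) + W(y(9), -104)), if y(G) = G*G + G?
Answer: 108123/43786772 ≈ 0.0024693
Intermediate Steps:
y(G) = G + G**2 (y(G) = G**2 + G = G + G**2)
W(K, z) = -z*(-8 + z*K**2)/6 (W(K, z) = -((K*K)*z - 8)*z/6 = -(K**2*z - 8)*z/6 = -(z*K**2 - 8)*z/6 = -(-8 + z*K**2)*z/6 = -z*(-8 + z*K**2)/6)
(-16590 - 19451)/((187 - 1*(-5961)) + W(y(9), -104)) = (-16590 - 19451)/((187 - 1*(-5961)) + (1/6)*(-104)*(8 - 1*(-104)*(9*(1 + 9))**2)) = -36041/((187 + 5961) + (1/6)*(-104)*(8 - 1*(-104)*(9*10)**2)) = -36041/(6148 + (1/6)*(-104)*(8 - 1*(-104)*90**2)) = -36041/(6148 + (1/6)*(-104)*(8 - 1*(-104)*8100)) = -36041/(6148 + (1/6)*(-104)*(8 + 842400)) = -36041/(6148 + (1/6)*(-104)*842408) = -36041/(6148 - 43805216/3) = -36041/(-43786772/3) = -36041*(-3/43786772) = 108123/43786772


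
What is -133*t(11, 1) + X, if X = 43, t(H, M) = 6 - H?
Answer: 708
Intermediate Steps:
-133*t(11, 1) + X = -133*(6 - 1*11) + 43 = -133*(6 - 11) + 43 = -133*(-5) + 43 = 665 + 43 = 708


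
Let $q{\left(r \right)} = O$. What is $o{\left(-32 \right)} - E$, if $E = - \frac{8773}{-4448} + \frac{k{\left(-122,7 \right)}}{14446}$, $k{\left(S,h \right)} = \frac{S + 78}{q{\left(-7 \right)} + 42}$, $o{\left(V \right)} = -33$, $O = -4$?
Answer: $- \frac{21348127081}{610430176} \approx -34.972$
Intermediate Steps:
$q{\left(r \right)} = -4$
$k{\left(S,h \right)} = \frac{39}{19} + \frac{S}{38}$ ($k{\left(S,h \right)} = \frac{S + 78}{-4 + 42} = \frac{78 + S}{38} = \left(78 + S\right) \frac{1}{38} = \frac{39}{19} + \frac{S}{38}$)
$E = \frac{1203931273}{610430176}$ ($E = - \frac{8773}{-4448} + \frac{\frac{39}{19} + \frac{1}{38} \left(-122\right)}{14446} = \left(-8773\right) \left(- \frac{1}{4448}\right) + \left(\frac{39}{19} - \frac{61}{19}\right) \frac{1}{14446} = \frac{8773}{4448} - \frac{11}{137237} = \frac{1203931273}{610430176} \approx 1.9723$)
$o{\left(-32 \right)} - E = -33 - \frac{1203931273}{610430176} = - \frac{21348127081}{610430176}$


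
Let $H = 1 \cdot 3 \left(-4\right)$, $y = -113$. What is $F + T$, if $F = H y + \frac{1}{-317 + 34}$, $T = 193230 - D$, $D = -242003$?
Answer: $\frac{123554686}{283} \approx 4.3659 \cdot 10^{5}$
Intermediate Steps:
$H = -12$ ($H = 3 \left(-4\right) = -12$)
$T = 435233$ ($T = 193230 - -242003 = 193230 + 242003 = 435233$)
$F = \frac{383747}{283}$ ($F = \left(-12\right) \left(-113\right) + \frac{1}{-317 + 34} = 1356 + \frac{1}{-283} = 1356 - \frac{1}{283} = \frac{383747}{283} \approx 1356.0$)
$F + T = \frac{383747}{283} + 435233 = \frac{123554686}{283}$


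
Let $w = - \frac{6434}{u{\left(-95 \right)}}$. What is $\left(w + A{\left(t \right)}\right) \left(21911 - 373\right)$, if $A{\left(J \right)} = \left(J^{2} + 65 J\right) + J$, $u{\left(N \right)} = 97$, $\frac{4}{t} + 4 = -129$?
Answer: $- \frac{2524583949844}{1715833} \approx -1.4713 \cdot 10^{6}$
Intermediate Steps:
$t = - \frac{4}{133}$ ($t = \frac{4}{-4 - 129} = \frac{4}{-133} = 4 \left(- \frac{1}{133}\right) = - \frac{4}{133} \approx -0.030075$)
$A{\left(J \right)} = J^{2} + 66 J$
$w = - \frac{6434}{97} \approx -66.33$
$\left(w + A{\left(t \right)}\right) \left(21911 - 373\right) = \left(- \frac{6434}{97} - \frac{4 \left(66 - \frac{4}{133}\right)}{133}\right) \left(21911 - 373\right) = \left(- \frac{6434}{97} - \frac{35096}{17689}\right) 21538 = \left(- \frac{117215338}{1715833}\right) 21538 = - \frac{2524583949844}{1715833}$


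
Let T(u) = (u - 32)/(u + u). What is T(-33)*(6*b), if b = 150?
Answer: 9750/11 ≈ 886.36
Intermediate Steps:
T(u) = (-32 + u)/(2*u) (T(u) = (-32 + u)/((2*u)) = (-32 + u)*(1/(2*u)) = (-32 + u)/(2*u))
T(-33)*(6*b) = ((½)*(-32 - 33)/(-33))*(6*150) = ((½)*(-1/33)*(-65))*900 = (65/66)*900 = 9750/11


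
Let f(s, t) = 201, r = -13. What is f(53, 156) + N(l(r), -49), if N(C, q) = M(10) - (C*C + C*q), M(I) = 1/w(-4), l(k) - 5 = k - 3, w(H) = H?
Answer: -1837/4 ≈ -459.25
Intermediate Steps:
l(k) = 2 + k (l(k) = 5 + (k - 3) = 5 + (-3 + k) = 2 + k)
M(I) = -1/4 (M(I) = 1/(-4) = -1/4)
N(C, q) = -1/4 - C**2 - C*q (N(C, q) = -1/4 - (C*C + C*q) = -1/4 - (C**2 + C*q) = -1/4 + (-C**2 - C*q) = -1/4 - C**2 - C*q)
f(53, 156) + N(l(r), -49) = 201 + (-1/4 - (2 - 13)**2 - 1*(2 - 13)*(-49)) = 201 + (-1/4 - 1*(-11)**2 - 1*(-11)*(-49)) = 201 + (-1/4 - 1*121 - 539) = 201 + (-1/4 - 121 - 539) = 201 - 2641/4 = -1837/4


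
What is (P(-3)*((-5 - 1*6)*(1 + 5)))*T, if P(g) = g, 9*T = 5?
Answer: 110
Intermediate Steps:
T = 5/9 (T = (⅑)*5 = 5/9 ≈ 0.55556)
(P(-3)*((-5 - 1*6)*(1 + 5)))*T = -3*(-5 - 1*6)*(1 + 5)*(5/9) = -3*(-5 - 6)*6*(5/9) = -(-33)*6*(5/9) = -3*(-66)*(5/9) = 198*(5/9) = 110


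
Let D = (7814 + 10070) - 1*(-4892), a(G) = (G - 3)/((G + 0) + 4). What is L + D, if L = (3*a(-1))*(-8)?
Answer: 22808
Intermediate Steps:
a(G) = (-3 + G)/(4 + G) (a(G) = (-3 + G)/(G + 4) = (-3 + G)/(4 + G))
D = 22776 (D = 17884 + 4892 = 22776)
L = 32 (L = (3*((-3 - 1)/(4 - 1)))*(-8) = (3*(-4/3))*(-8) = -4*(-8) = 32)
L + D = 32 + 22776 = 22808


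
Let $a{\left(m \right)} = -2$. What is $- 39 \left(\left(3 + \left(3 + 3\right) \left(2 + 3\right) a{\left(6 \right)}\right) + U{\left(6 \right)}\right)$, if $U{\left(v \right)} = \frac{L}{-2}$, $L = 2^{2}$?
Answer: $2301$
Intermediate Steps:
$L = 4$
$U{\left(v \right)} = -2$ ($U{\left(v \right)} = \frac{4}{-2} = 4 \left(- \frac{1}{2}\right) = -2$)
$- 39 \left(\left(3 + \left(3 + 3\right) \left(2 + 3\right) a{\left(6 \right)}\right) + U{\left(6 \right)}\right) = - 39 \left(\left(3 + \left(3 + 3\right) \left(2 + 3\right) \left(-2\right)\right) - 2\right) = - 39 \left(\left(3 + 6 \cdot 5 \left(-2\right)\right) - 2\right) = - 39 \left(\left(3 + 30 \left(-2\right)\right) - 2\right) = - 39 \left(\left(3 - 60\right) - 2\right) = - 39 \left(-57 - 2\right) = \left(-39\right) \left(-59\right) = 2301$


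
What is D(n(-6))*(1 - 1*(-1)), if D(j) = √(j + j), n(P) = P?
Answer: 4*I*√3 ≈ 6.9282*I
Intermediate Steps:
D(j) = √2*√j (D(j) = √(2*j) = √2*√j)
D(n(-6))*(1 - 1*(-1)) = (√2*√(-6))*(1 - 1*(-1)) = (√2*(I*√6))*(1 + 1) = (2*I*√3)*2 = 4*I*√3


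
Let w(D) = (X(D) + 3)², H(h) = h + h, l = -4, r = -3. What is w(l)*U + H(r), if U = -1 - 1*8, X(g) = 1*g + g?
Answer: -231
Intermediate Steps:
X(g) = 2*g (X(g) = g + g = 2*g)
U = -9 (U = -1 - 8 = -9)
H(h) = 2*h
w(D) = (3 + 2*D)² (w(D) = (2*D + 3)² = (3 + 2*D)²)
w(l)*U + H(r) = (3 + 2*(-4))²*(-9) + 2*(-3) = (3 - 8)²*(-9) - 6 = (-5)²*(-9) - 6 = 25*(-9) - 6 = -225 - 6 = -231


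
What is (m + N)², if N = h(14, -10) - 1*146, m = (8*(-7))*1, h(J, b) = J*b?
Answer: 116964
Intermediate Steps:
m = -56 (m = -56*1 = -56)
N = -286 (N = 14*(-10) - 1*146 = -140 - 146 = -286)
(m + N)² = (-56 - 286)² = (-342)² = 116964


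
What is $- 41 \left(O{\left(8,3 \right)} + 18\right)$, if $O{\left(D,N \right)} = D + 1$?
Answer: $-1107$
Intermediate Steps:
$O{\left(D,N \right)} = 1 + D$
$- 41 \left(O{\left(8,3 \right)} + 18\right) = - 41 \left(\left(1 + 8\right) + 18\right) = - 41 \left(9 + 18\right) = \left(-41\right) 27 = -1107$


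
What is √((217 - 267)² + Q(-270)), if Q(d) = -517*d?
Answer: √142090 ≈ 376.95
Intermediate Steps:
√((217 - 267)² + Q(-270)) = √((217 - 267)² - 517*(-270)) = √((-50)² + 139590) = √(2500 + 139590) = √142090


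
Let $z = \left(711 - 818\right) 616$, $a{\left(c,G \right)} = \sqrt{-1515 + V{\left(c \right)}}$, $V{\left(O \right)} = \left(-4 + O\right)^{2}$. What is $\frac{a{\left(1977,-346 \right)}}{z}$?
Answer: $- \frac{\sqrt{3891214}}{65912} \approx -0.029928$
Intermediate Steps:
$a{\left(c,G \right)} = \sqrt{-1515 + \left(-4 + c\right)^{2}}$
$z = -65912$ ($z = \left(-107\right) 616 = -65912$)
$\frac{a{\left(1977,-346 \right)}}{z} = \frac{\sqrt{-1515 + \left(-4 + 1977\right)^{2}}}{-65912} = \sqrt{-1515 + 1973^{2}} \left(- \frac{1}{65912}\right) = \sqrt{-1515 + 3892729} \left(- \frac{1}{65912}\right) = \sqrt{3891214} \left(- \frac{1}{65912}\right) = - \frac{\sqrt{3891214}}{65912}$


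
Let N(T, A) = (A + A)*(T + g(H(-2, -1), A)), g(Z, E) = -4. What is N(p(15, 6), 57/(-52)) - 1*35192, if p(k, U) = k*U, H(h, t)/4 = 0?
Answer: -459947/13 ≈ -35381.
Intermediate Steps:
H(h, t) = 0 (H(h, t) = 4*0 = 0)
p(k, U) = U*k
N(T, A) = 2*A*(-4 + T) (N(T, A) = (A + A)*(T - 4) = (2*A)*(-4 + T) = 2*A*(-4 + T))
N(p(15, 6), 57/(-52)) - 1*35192 = 2*(57/(-52))*(-4 + 6*15) - 1*35192 = 2*(57*(-1/52))*(-4 + 90) - 35192 = 2*(-57/52)*86 - 35192 = -2451/13 - 35192 = -459947/13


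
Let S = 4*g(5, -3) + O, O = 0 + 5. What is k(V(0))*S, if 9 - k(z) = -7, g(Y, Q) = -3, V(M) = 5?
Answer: -112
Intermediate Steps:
k(z) = 16 (k(z) = 9 - 1*(-7) = 9 + 7 = 16)
O = 5
S = -7 (S = 4*(-3) + 5 = -12 + 5 = -7)
k(V(0))*S = 16*(-7) = -112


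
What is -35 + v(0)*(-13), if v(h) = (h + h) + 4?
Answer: -87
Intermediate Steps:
v(h) = 4 + 2*h (v(h) = 2*h + 4 = 4 + 2*h)
-35 + v(0)*(-13) = -35 + (4 + 2*0)*(-13) = -35 + (4 + 0)*(-13) = -35 + 4*(-13) = -35 - 52 = -87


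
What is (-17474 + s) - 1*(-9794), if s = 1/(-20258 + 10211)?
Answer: -77160961/10047 ≈ -7680.0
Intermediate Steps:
s = -1/10047 (s = 1/(-10047) = -1/10047 ≈ -9.9532e-5)
(-17474 + s) - 1*(-9794) = (-17474 - 1/10047) - 1*(-9794) = -175561279/10047 + 9794 = -77160961/10047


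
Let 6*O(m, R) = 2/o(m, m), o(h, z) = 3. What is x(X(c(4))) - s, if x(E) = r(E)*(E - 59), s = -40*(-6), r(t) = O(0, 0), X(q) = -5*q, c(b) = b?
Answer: -2239/9 ≈ -248.78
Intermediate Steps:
O(m, R) = ⅑ (O(m, R) = (2/3)/6 = (2*(⅓))/6 = (⅙)*(⅔) = ⅑)
r(t) = ⅑
s = 240
x(E) = -59/9 + E/9 (x(E) = (E - 59)/9 = (-59 + E)/9 = -59/9 + E/9)
x(X(c(4))) - s = (-59/9 + (-5*4)/9) - 1*240 = (-59/9 + (⅑)*(-20)) - 240 = (-59/9 - 20/9) - 240 = -79/9 - 240 = -2239/9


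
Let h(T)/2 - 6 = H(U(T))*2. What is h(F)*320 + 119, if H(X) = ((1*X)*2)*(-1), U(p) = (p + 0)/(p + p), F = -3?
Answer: 2679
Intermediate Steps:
U(p) = 1/2 (U(p) = p/((2*p)) = p*(1/(2*p)) = 1/2)
H(X) = -2*X (H(X) = (X*2)*(-1) = (2*X)*(-1) = -2*X)
h(T) = 8 (h(T) = 12 + 2*(-2*1/2*2) = 12 + 2*(-1*2) = 12 + 2*(-2) = 12 - 4 = 8)
h(F)*320 + 119 = 8*320 + 119 = 2560 + 119 = 2679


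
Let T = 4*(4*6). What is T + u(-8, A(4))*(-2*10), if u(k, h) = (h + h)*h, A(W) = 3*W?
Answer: -5664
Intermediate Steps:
T = 96 (T = 4*24 = 96)
u(k, h) = 2*h**2 (u(k, h) = (2*h)*h = 2*h**2)
T + u(-8, A(4))*(-2*10) = 96 + (2*(3*4)**2)*(-2*10) = 96 + (2*12**2)*(-1*20) = 96 + (2*144)*(-20) = 96 + 288*(-20) = 96 - 5760 = -5664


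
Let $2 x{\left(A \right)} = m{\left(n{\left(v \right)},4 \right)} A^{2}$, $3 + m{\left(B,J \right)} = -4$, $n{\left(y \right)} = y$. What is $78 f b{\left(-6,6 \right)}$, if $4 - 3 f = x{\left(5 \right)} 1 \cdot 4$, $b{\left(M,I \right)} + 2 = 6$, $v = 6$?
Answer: $36816$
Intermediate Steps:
$b{\left(M,I \right)} = 4$ ($b{\left(M,I \right)} = -2 + 6 = 4$)
$m{\left(B,J \right)} = -7$ ($m{\left(B,J \right)} = -3 - 4 = -7$)
$x{\left(A \right)} = - \frac{7 A^{2}}{2}$ ($x{\left(A \right)} = \frac{\left(-7\right) A^{2}}{2} = - \frac{7 A^{2}}{2}$)
$f = 118$ ($f = \frac{4}{3} - \frac{- \frac{7 \cdot 5^{2}}{2} \cdot 1 \cdot 4}{3} = \frac{4}{3} - \frac{\left(- \frac{7}{2}\right) 25 \cdot 1 \cdot 4}{3} = \frac{4}{3} - \frac{\left(- \frac{175}{2}\right) 1 \cdot 4}{3} = \frac{4}{3} - \frac{\left(- \frac{175}{2}\right) 4}{3} = \frac{4}{3} - - \frac{350}{3} = \frac{4}{3} + \frac{350}{3} = 118$)
$78 f b{\left(-6,6 \right)} = 78 \cdot 118 \cdot 4 = 9204 \cdot 4 = 36816$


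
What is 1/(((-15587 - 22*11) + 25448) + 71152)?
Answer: 1/80771 ≈ 1.2381e-5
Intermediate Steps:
1/(((-15587 - 22*11) + 25448) + 71152) = 1/(((-15587 - 242) + 25448) + 71152) = 1/((-15829 + 25448) + 71152) = 1/(9619 + 71152) = 1/80771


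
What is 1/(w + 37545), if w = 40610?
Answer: 1/78155 ≈ 1.2795e-5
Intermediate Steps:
1/(w + 37545) = 1/(40610 + 37545) = 1/78155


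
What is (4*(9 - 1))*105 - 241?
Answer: 3119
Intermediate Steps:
(4*(9 - 1))*105 - 241 = (4*8)*105 - 241 = 32*105 - 241 = 3360 - 241 = 3119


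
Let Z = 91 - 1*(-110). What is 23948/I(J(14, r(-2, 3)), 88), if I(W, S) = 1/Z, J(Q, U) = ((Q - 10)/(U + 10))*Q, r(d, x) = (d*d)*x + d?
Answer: 4813548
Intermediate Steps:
Z = 201 (Z = 91 + 110 = 201)
r(d, x) = d + x*d² (r(d, x) = d²*x + d = x*d² + d = d + x*d²)
J(Q, U) = Q*(-10 + Q)/(10 + U) (J(Q, U) = ((-10 + Q)/(10 + U))*Q = Q*(-10 + Q)/(10 + U))
I(W, S) = 1/201
23948/I(J(14, r(-2, 3)), 88) = 23948/(1/201) = 23948*201 = 4813548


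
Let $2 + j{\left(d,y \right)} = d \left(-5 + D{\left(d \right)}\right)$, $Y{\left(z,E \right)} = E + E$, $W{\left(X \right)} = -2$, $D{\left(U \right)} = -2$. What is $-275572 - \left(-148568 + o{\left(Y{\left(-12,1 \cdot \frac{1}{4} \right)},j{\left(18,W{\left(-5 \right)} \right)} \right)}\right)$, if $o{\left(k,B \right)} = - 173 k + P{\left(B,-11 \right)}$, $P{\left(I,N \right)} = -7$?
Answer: $- \frac{253821}{2} \approx -1.2691 \cdot 10^{5}$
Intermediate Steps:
$Y{\left(z,E \right)} = 2 E$
$j{\left(d,y \right)} = -2 - 7 d$ ($j{\left(d,y \right)} = -2 + d \left(-5 - 2\right) = -2 + d \left(-7\right) = -2 - 7 d$)
$o{\left(k,B \right)} = -7 - 173 k$ ($o{\left(k,B \right)} = - 173 k - 7 = -7 - 173 k$)
$-275572 - \left(-148568 + o{\left(Y{\left(-12,1 \cdot \frac{1}{4} \right)},j{\left(18,W{\left(-5 \right)} \right)} \right)}\right) = -275572 + \left(148568 - \left(-7 - 173 \cdot 2 \cdot 1 \cdot \frac{1}{4}\right)\right) = -275572 + \left(148568 - \left(-7 - 173 \cdot 2 \cdot \frac{1}{4}\right)\right) = -275572 + \left(148568 - \left(-7 - \frac{173}{2}\right)\right) = -275572 + \left(148568 - - \frac{187}{2}\right) = -275572 + \left(148568 + \frac{187}{2}\right) = -275572 + \frac{297323}{2} = - \frac{253821}{2}$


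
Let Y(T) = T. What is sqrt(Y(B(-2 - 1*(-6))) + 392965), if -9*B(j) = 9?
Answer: 2*sqrt(98241) ≈ 626.87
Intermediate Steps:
B(j) = -1 (B(j) = -1/9*9 = -1)
sqrt(Y(B(-2 - 1*(-6))) + 392965) = sqrt(-1 + 392965) = sqrt(392964) = 2*sqrt(98241)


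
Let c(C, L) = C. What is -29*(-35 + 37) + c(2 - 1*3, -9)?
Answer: -59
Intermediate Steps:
-29*(-35 + 37) + c(2 - 1*3, -9) = -29*(-35 + 37) + (2 - 1*3) = -29*2 + (2 - 3) = -58 - 1 = -59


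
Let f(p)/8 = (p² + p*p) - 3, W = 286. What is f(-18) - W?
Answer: 4874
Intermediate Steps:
f(p) = -24 + 16*p² (f(p) = 8*((p² + p*p) - 3) = 8*((p² + p²) - 3) = 8*(2*p² - 3) = 8*(-3 + 2*p²) = -24 + 16*p²)
f(-18) - W = (-24 + 16*(-18)²) - 1*286 = (-24 + 16*324) - 286 = (-24 + 5184) - 286 = 5160 - 286 = 4874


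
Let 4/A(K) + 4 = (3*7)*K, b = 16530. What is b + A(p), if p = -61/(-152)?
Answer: 11125298/673 ≈ 16531.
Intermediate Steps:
p = 61/152 (p = -61*(-1/152) = 61/152 ≈ 0.40132)
A(K) = 4/(-4 + 21*K) (A(K) = 4/(-4 + (3*7)*K) = 4/(-4 + 21*K))
b + A(p) = 16530 + 4/(-4 + 21*(61/152)) = 16530 + 4/(-4 + 1281/152) = 16530 + 4/(673/152) = 16530 + 4*(152/673) = 16530 + 608/673 = 11125298/673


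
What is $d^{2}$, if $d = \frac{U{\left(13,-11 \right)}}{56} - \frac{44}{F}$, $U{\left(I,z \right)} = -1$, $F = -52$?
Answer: $\frac{363609}{529984} \approx 0.68608$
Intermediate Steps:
$d = \frac{603}{728}$ ($d = - \frac{1}{56} - \frac{44}{-52} = \left(-1\right) \frac{1}{56} - - \frac{11}{13} = - \frac{1}{56} + \frac{11}{13} = \frac{603}{728} \approx 0.8283$)
$d^{2} = \left(\frac{603}{728}\right)^{2} = \frac{363609}{529984}$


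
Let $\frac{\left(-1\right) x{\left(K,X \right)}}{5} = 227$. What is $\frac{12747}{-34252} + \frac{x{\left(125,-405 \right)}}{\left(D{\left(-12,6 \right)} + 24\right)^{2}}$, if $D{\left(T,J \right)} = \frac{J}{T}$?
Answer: $- \frac{183662203}{75662668} \approx -2.4274$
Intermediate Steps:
$x{\left(K,X \right)} = -1135$ ($x{\left(K,X \right)} = \left(-5\right) 227 = -1135$)
$\frac{12747}{-34252} + \frac{x{\left(125,-405 \right)}}{\left(D{\left(-12,6 \right)} + 24\right)^{2}} = \frac{12747}{-34252} - \frac{1135}{\left(\frac{6}{-12} + 24\right)^{2}} = 12747 \left(- \frac{1}{34252}\right) - \frac{1135}{\left(6 \left(- \frac{1}{12}\right) + 24\right)^{2}} = - \frac{12747}{34252} - \frac{1135}{\left(- \frac{1}{2} + 24\right)^{2}} = - \frac{12747}{34252} - \frac{1135}{\left(\frac{47}{2}\right)^{2}} = - \frac{12747}{34252} - \frac{1135}{\frac{2209}{4}} = - \frac{12747}{34252} - \frac{4540}{2209} = - \frac{183662203}{75662668}$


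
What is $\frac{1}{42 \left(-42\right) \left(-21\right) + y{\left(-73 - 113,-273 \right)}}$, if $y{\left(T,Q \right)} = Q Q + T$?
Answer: $\frac{1}{111387} \approx 8.9777 \cdot 10^{-6}$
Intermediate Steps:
$y{\left(T,Q \right)} = T + Q^{2}$ ($y{\left(T,Q \right)} = Q^{2} + T = T + Q^{2}$)
$\frac{1}{42 \left(-42\right) \left(-21\right) + y{\left(-73 - 113,-273 \right)}} = \frac{1}{42 \left(-42\right) \left(-21\right) + \left(\left(-73 - 113\right) + \left(-273\right)^{2}\right)} = \frac{1}{\left(-1764\right) \left(-21\right) + \left(\left(-73 - 113\right) + 74529\right)} = \frac{1}{37044 + \left(-186 + 74529\right)} = \frac{1}{37044 + 74343} = \frac{1}{111387}$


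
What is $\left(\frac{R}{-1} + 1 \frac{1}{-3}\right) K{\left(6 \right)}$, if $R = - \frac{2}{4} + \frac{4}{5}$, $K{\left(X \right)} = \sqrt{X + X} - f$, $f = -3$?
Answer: $- \frac{19}{10} - \frac{19 \sqrt{3}}{15} \approx -4.0939$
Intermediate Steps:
$K{\left(X \right)} = 3 + \sqrt{2} \sqrt{X}$ ($K{\left(X \right)} = \sqrt{X + X} - -3 = \sqrt{2 X} + 3 = \sqrt{2} \sqrt{X} + 3 = 3 + \sqrt{2} \sqrt{X}$)
$R = \frac{3}{10}$ ($R = \left(-2\right) \frac{1}{4} + 4 \cdot \frac{1}{5} = - \frac{1}{2} + \frac{4}{5} = \frac{3}{10} \approx 0.3$)
$\left(\frac{R}{-1} + 1 \frac{1}{-3}\right) K{\left(6 \right)} = \left(\frac{3}{10 \left(-1\right)} + 1 \frac{1}{-3}\right) \left(3 + \sqrt{2} \sqrt{6}\right) = \left(\frac{3}{10} \left(-1\right) + 1 \left(- \frac{1}{3}\right)\right) \left(3 + 2 \sqrt{3}\right) = \left(- \frac{3}{10} - \frac{1}{3}\right) \left(3 + 2 \sqrt{3}\right) = - \frac{19 \left(3 + 2 \sqrt{3}\right)}{30} = - \frac{19}{10} - \frac{19 \sqrt{3}}{15}$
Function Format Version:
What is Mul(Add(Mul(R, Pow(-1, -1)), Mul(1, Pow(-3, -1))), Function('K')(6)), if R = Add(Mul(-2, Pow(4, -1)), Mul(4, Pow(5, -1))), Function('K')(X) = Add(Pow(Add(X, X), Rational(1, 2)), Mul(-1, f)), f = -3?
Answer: Add(Rational(-19, 10), Mul(Rational(-19, 15), Pow(3, Rational(1, 2)))) ≈ -4.0939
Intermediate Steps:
Function('K')(X) = Add(3, Mul(Pow(2, Rational(1, 2)), Pow(X, Rational(1, 2)))) (Function('K')(X) = Add(Pow(Add(X, X), Rational(1, 2)), Mul(-1, -3)) = Add(Pow(Mul(2, X), Rational(1, 2)), 3) = Add(Mul(Pow(2, Rational(1, 2)), Pow(X, Rational(1, 2))), 3) = Add(3, Mul(Pow(2, Rational(1, 2)), Pow(X, Rational(1, 2)))))
R = Rational(3, 10) (R = Add(Mul(-2, Rational(1, 4)), Mul(4, Rational(1, 5))) = Add(Rational(-1, 2), Rational(4, 5)) = Rational(3, 10) ≈ 0.30000)
Mul(Add(Mul(R, Pow(-1, -1)), Mul(1, Pow(-3, -1))), Function('K')(6)) = Mul(Add(Mul(Rational(3, 10), Pow(-1, -1)), Mul(1, Pow(-3, -1))), Add(3, Mul(Pow(2, Rational(1, 2)), Pow(6, Rational(1, 2))))) = Mul(Add(Mul(Rational(3, 10), -1), Mul(1, Rational(-1, 3))), Add(3, Mul(2, Pow(3, Rational(1, 2))))) = Mul(Add(Rational(-3, 10), Rational(-1, 3)), Add(3, Mul(2, Pow(3, Rational(1, 2))))) = Mul(Rational(-19, 30), Add(3, Mul(2, Pow(3, Rational(1, 2))))) = Add(Rational(-19, 10), Mul(Rational(-19, 15), Pow(3, Rational(1, 2))))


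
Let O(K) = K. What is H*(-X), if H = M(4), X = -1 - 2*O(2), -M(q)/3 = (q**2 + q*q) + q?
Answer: -540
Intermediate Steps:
M(q) = -6*q**2 - 3*q (M(q) = -3*((q**2 + q*q) + q) = -3*((q**2 + q**2) + q) = -3*(2*q**2 + q) = -3*(q + 2*q**2) = -6*q**2 - 3*q)
X = -5 (X = -1 - 2*2 = -1 - 4 = -5)
H = -108 (H = -3*4*(1 + 2*4) = -3*4*(1 + 8) = -3*4*9 = -108)
H*(-X) = -(-108)*(-5) = -108*5 = -540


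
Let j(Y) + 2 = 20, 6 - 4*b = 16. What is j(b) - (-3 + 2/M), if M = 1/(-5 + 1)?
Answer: 29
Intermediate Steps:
b = -5/2 (b = 3/2 - ¼*16 = 3/2 - 4 = -5/2 ≈ -2.5000)
M = -¼ (M = 1/(-4) = -¼ ≈ -0.25000)
j(Y) = 18 (j(Y) = -2 + 20 = 18)
j(b) - (-3 + 2/M) = 18 - (-3 + 2/(-¼)) = 18 - (-3 - 4*2) = 18 - (-3 - 8) = 18 - 1*(-11) = 18 + 11 = 29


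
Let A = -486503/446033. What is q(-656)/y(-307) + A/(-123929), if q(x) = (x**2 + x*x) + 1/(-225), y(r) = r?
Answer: -10704345684004820018/3818218964107275 ≈ -2803.5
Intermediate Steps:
A = -486503/446033 (A = -486503*1/446033 = -486503/446033 ≈ -1.0907)
q(x) = -1/225 + 2*x**2 (q(x) = (x**2 + x**2) - 1/225 = 2*x**2 - 1/225 = -1/225 + 2*x**2)
q(-656)/y(-307) + A/(-123929) = (-1/225 + 2*(-656)**2)/(-307) - 486503/446033/(-123929) = (-1/225 + 2*430336)*(-1/307) - 486503/446033*(-1/123929) = (-1/225 + 860672)*(-1/307) + 486503/55276423657 = (193651199/225)*(-1/307) + 486503/55276423657 = -193651199/69075 + 486503/55276423657 = -10704345684004820018/3818218964107275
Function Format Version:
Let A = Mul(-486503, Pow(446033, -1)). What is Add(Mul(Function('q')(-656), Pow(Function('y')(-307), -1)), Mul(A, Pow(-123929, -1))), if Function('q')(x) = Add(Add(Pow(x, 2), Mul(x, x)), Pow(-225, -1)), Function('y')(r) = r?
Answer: Rational(-10704345684004820018, 3818218964107275) ≈ -2803.5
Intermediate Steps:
A = Rational(-486503, 446033) (A = Mul(-486503, Rational(1, 446033)) = Rational(-486503, 446033) ≈ -1.0907)
Function('q')(x) = Add(Rational(-1, 225), Mul(2, Pow(x, 2))) (Function('q')(x) = Add(Add(Pow(x, 2), Pow(x, 2)), Rational(-1, 225)) = Add(Mul(2, Pow(x, 2)), Rational(-1, 225)) = Add(Rational(-1, 225), Mul(2, Pow(x, 2))))
Add(Mul(Function('q')(-656), Pow(Function('y')(-307), -1)), Mul(A, Pow(-123929, -1))) = Add(Mul(Add(Rational(-1, 225), Mul(2, Pow(-656, 2))), Pow(-307, -1)), Mul(Rational(-486503, 446033), Pow(-123929, -1))) = Add(Mul(Add(Rational(-1, 225), Mul(2, 430336)), Rational(-1, 307)), Mul(Rational(-486503, 446033), Rational(-1, 123929))) = Add(Mul(Add(Rational(-1, 225), 860672), Rational(-1, 307)), Rational(486503, 55276423657)) = Add(Mul(Rational(193651199, 225), Rational(-1, 307)), Rational(486503, 55276423657)) = Add(Rational(-193651199, 69075), Rational(486503, 55276423657)) = Rational(-10704345684004820018, 3818218964107275)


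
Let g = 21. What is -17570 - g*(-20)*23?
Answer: -7910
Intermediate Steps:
-17570 - g*(-20)*23 = -17570 - 21*(-20)*23 = -17570 - (-420)*23 = -17570 - 1*(-9660) = -17570 + 9660 = -7910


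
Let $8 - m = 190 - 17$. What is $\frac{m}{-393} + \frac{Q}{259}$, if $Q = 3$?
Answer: $\frac{14638}{33929} \approx 0.43143$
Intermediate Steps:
$m = -165$ ($m = 8 - \left(190 - 17\right) = 8 - 173 = -165$)
$\frac{m}{-393} + \frac{Q}{259} = - \frac{165}{-393} + \frac{3}{259} = \left(-165\right) \left(- \frac{1}{393}\right) + 3 \cdot \frac{1}{259} = \frac{55}{131} + \frac{3}{259} = \frac{14638}{33929}$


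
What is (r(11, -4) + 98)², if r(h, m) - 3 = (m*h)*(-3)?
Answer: 54289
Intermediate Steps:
r(h, m) = 3 - 3*h*m (r(h, m) = 3 + (m*h)*(-3) = 3 + (h*m)*(-3) = 3 - 3*h*m)
(r(11, -4) + 98)² = ((3 - 3*11*(-4)) + 98)² = ((3 + 132) + 98)² = (135 + 98)² = 233² = 54289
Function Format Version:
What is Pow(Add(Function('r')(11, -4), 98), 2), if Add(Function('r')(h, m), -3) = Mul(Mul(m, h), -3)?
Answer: 54289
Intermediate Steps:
Function('r')(h, m) = Add(3, Mul(-3, h, m)) (Function('r')(h, m) = Add(3, Mul(Mul(m, h), -3)) = Add(3, Mul(Mul(h, m), -3)) = Add(3, Mul(-3, h, m)))
Pow(Add(Function('r')(11, -4), 98), 2) = Pow(Add(Add(3, Mul(-3, 11, -4)), 98), 2) = Pow(Add(Add(3, 132), 98), 2) = Pow(Add(135, 98), 2) = Pow(233, 2) = 54289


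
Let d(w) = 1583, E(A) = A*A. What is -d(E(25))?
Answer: -1583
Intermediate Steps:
E(A) = A²
-d(E(25)) = -1*1583 = -1583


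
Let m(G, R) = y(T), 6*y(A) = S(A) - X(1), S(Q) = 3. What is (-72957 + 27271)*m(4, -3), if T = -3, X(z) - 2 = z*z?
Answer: 0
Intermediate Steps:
X(z) = 2 + z² (X(z) = 2 + z*z = 2 + z²)
y(A) = 0 (y(A) = (3 - (2 + 1²))/6 = (3 - (2 + 1))/6 = (3 - 1*3)/6 = (3 - 3)/6 = (⅙)*0 = 0)
m(G, R) = 0
(-72957 + 27271)*m(4, -3) = (-72957 + 27271)*0 = -45686*0 = 0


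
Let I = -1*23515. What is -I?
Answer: 23515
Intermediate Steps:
I = -23515
-I = -1*(-23515) = 23515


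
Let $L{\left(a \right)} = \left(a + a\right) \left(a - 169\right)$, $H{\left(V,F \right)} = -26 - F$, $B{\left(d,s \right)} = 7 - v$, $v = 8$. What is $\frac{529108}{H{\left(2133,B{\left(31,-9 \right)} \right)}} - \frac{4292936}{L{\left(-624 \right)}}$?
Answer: $- \frac{1073250949}{50700} \approx -21169.0$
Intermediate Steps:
$B{\left(d,s \right)} = -1$ ($B{\left(d,s \right)} = 7 - 8 = -1$)
$L{\left(a \right)} = 2 a \left(-169 + a\right)$
$\frac{529108}{H{\left(2133,B{\left(31,-9 \right)} \right)}} - \frac{4292936}{L{\left(-624 \right)}} = \frac{529108}{-26 - -1} - \frac{4292936}{2 \left(-624\right) \left(-169 - 624\right)} = \frac{529108}{-26 + 1} - \frac{4292936}{2 \left(-624\right) \left(-793\right)} = \frac{529108}{-25} - \frac{4292936}{989664} = 529108 \left(- \frac{1}{25}\right) - \frac{8797}{2028} = - \frac{529108}{25} - \frac{8797}{2028} = - \frac{1073250949}{50700}$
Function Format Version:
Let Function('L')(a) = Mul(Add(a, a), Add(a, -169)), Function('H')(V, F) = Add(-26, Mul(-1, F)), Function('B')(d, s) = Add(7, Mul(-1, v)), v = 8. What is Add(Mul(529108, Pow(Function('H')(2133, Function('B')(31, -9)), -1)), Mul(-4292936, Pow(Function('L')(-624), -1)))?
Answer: Rational(-1073250949, 50700) ≈ -21169.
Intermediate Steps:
Function('B')(d, s) = -1 (Function('B')(d, s) = Add(7, Mul(-1, 8)) = Add(7, -8) = -1)
Function('L')(a) = Mul(2, a, Add(-169, a)) (Function('L')(a) = Mul(Mul(2, a), Add(-169, a)) = Mul(2, a, Add(-169, a)))
Add(Mul(529108, Pow(Function('H')(2133, Function('B')(31, -9)), -1)), Mul(-4292936, Pow(Function('L')(-624), -1))) = Add(Mul(529108, Pow(Add(-26, Mul(-1, -1)), -1)), Mul(-4292936, Pow(Mul(2, -624, Add(-169, -624)), -1))) = Add(Mul(529108, Pow(Add(-26, 1), -1)), Mul(-4292936, Pow(Mul(2, -624, -793), -1))) = Add(Mul(529108, Pow(-25, -1)), Mul(-4292936, Pow(989664, -1))) = Add(Mul(529108, Rational(-1, 25)), Mul(-4292936, Rational(1, 989664))) = Add(Rational(-529108, 25), Rational(-8797, 2028)) = Rational(-1073250949, 50700)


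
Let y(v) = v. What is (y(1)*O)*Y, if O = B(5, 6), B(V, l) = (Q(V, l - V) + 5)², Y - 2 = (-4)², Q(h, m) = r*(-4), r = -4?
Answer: 7938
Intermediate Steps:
Q(h, m) = 16 (Q(h, m) = -4*(-4) = 16)
Y = 18 (Y = 2 + (-4)² = 2 + 16 = 18)
B(V, l) = 441 (B(V, l) = (16 + 5)² = 21² = 441)
O = 441
(y(1)*O)*Y = (1*441)*18 = 441*18 = 7938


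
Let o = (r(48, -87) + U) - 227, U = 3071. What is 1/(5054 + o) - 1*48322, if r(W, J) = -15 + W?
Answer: -383241781/7931 ≈ -48322.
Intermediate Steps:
o = 2877 (o = ((-15 + 48) + 3071) - 227 = (33 + 3071) - 227 = 3104 - 227 = 2877)
1/(5054 + o) - 1*48322 = 1/(5054 + 2877) - 1*48322 = 1/7931 - 48322 = -383241781/7931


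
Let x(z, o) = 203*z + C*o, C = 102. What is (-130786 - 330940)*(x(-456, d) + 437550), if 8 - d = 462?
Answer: -137905551324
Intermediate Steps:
d = -454 (d = 8 - 1*462 = 8 - 462 = -454)
x(z, o) = 102*o + 203*z (x(z, o) = 203*z + 102*o = 102*o + 203*z)
(-130786 - 330940)*(x(-456, d) + 437550) = (-130786 - 330940)*((102*(-454) + 203*(-456)) + 437550) = -461726*((-46308 - 92568) + 437550) = -461726*(-138876 + 437550) = -461726*298674 = -137905551324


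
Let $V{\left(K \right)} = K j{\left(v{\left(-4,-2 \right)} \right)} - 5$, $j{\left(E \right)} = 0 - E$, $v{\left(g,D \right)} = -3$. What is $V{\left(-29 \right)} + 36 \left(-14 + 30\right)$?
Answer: $484$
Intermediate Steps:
$j{\left(E \right)} = - E$
$V{\left(K \right)} = -5 + 3 K$ ($V{\left(K \right)} = K \left(\left(-1\right) \left(-3\right)\right) - 5 = K 3 - 5 = 3 K - 5 = -5 + 3 K$)
$V{\left(-29 \right)} + 36 \left(-14 + 30\right) = \left(-5 + 3 \left(-29\right)\right) + 36 \left(-14 + 30\right) = \left(-5 - 87\right) + 36 \cdot 16 = -92 + 576 = 484$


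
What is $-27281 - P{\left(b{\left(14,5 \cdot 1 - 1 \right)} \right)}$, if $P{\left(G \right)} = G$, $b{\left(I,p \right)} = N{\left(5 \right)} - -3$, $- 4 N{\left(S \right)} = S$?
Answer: $- \frac{109131}{4} \approx -27283.0$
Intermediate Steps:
$N{\left(S \right)} = - \frac{S}{4}$
$b{\left(I,p \right)} = \frac{7}{4}$ ($b{\left(I,p \right)} = \left(- \frac{1}{4}\right) 5 - -3 = - \frac{5}{4} + 3 = \frac{7}{4}$)
$-27281 - P{\left(b{\left(14,5 \cdot 1 - 1 \right)} \right)} = -27281 - \frac{7}{4} = - \frac{109131}{4}$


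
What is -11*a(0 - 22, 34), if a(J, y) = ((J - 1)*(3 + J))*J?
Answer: 105754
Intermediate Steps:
a(J, y) = J*(-1 + J)*(3 + J) (a(J, y) = ((-1 + J)*(3 + J))*J = J*(-1 + J)*(3 + J))
-11*a(0 - 22, 34) = -11*(0 - 22)*(-3 + (0 - 22)² + 2*(0 - 22)) = -(-242)*(-3 + (-22)² + 2*(-22)) = -(-242)*(-3 + 484 - 44) = -(-242)*437 = -11*(-9614) = 105754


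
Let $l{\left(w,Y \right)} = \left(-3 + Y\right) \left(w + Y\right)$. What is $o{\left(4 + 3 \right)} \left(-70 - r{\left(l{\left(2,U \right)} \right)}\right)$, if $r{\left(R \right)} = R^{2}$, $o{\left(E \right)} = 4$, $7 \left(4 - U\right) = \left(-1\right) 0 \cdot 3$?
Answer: $-424$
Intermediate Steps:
$U = 4$ ($U = 4 - \frac{\left(-1\right) 0 \cdot 3}{7} = 4 - \frac{0 \cdot 3}{7} = 4 - 0 = 4 + 0 = 4$)
$l{\left(w,Y \right)} = \left(-3 + Y\right) \left(Y + w\right)$
$o{\left(4 + 3 \right)} \left(-70 - r{\left(l{\left(2,U \right)} \right)}\right) = 4 \left(-70 - \left(4^{2} - 12 - 6 + 4 \cdot 2\right)^{2}\right) = 4 \left(-70 - \left(16 - 12 - 6 + 8\right)^{2}\right) = 4 \left(-70 - 6^{2}\right) = 4 \left(-70 - 36\right) = 4 \left(-106\right) = -424$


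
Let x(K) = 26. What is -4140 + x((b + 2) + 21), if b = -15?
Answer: -4114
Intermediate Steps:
-4140 + x((b + 2) + 21) = -4140 + 26 = -4114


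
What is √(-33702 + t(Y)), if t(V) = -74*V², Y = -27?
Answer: 4*I*√5478 ≈ 296.05*I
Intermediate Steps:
√(-33702 + t(Y)) = √(-33702 - 74*(-27)²) = √(-33702 - 74*729) = √(-33702 - 53946) = √(-87648) = 4*I*√5478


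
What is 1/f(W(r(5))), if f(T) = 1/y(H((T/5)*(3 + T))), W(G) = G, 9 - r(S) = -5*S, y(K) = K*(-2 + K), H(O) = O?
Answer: 1569984/25 ≈ 62799.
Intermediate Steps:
r(S) = 9 + 5*S (r(S) = 9 - (-5)*S = 9 + 5*S)
f(T) = 5/(T*(-2 + T*(3 + T)/5)*(3 + T)) (f(T) = 1/(((T/5)*(3 + T))*(-2 + (T/5)*(3 + T))) = 1/((T*(3 + T)/5)*(-2 + T*(3 + T)/5)) = 1/(T*(-2 + T*(3 + T)/5)*(3 + T)/5) = 5/(T*(-2 + T*(3 + T)/5)*(3 + T)))
1/f(W(r(5))) = 1/(25/((9 + 5*5)*(-10 + (9 + 5*5)*(3 + (9 + 5*5)))*(3 + (9 + 5*5)))) = 1/(25/((9 + 25)*(-10 + (9 + 25)*(3 + (9 + 25)))*(3 + (9 + 25)))) = 1/(25/(34*(-10 + 34*(3 + 34))*(3 + 34))) = 1/(25*(1/34)/((-10 + 34*37)*37)) = 1/(25*(1/34)*(1/37)/(-10 + 1258)) = 1/(25*(1/34)*(1/37)/1248) = 1/(25*(1/34)*(1/1248)*(1/37)) = 1/(25/1569984) = 1569984/25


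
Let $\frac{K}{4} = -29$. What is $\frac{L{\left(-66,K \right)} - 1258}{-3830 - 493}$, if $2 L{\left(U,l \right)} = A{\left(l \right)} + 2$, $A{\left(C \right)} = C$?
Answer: $\frac{1315}{4323} \approx 0.30419$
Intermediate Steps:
$K = -116$ ($K = 4 \left(-29\right) = -116$)
$L{\left(U,l \right)} = 1 + \frac{l}{2}$ ($L{\left(U,l \right)} = \frac{l + 2}{2} = \frac{2 + l}{2} = 1 + \frac{l}{2}$)
$\frac{L{\left(-66,K \right)} - 1258}{-3830 - 493} = \frac{\left(1 + \frac{1}{2} \left(-116\right)\right) - 1258}{-3830 - 493} = \frac{\left(1 - 58\right) - 1258}{-4323} = \left(-57 - 1258\right) \left(- \frac{1}{4323}\right) = \left(-1315\right) \left(- \frac{1}{4323}\right) = \frac{1315}{4323}$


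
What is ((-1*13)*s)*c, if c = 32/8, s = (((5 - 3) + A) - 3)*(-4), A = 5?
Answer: 832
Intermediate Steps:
s = -16 (s = (((5 - 3) + 5) - 3)*(-4) = ((2 + 5) - 3)*(-4) = (7 - 3)*(-4) = 4*(-4) = -16)
c = 4 (c = 32*(1/8) = 4)
((-1*13)*s)*c = (-1*13*(-16))*4 = -13*(-16)*4 = 208*4 = 832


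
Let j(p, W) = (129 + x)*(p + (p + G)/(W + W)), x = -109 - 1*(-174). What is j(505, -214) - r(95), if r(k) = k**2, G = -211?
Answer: 9502856/107 ≈ 88812.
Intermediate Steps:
x = 65 (x = -109 + 174 = 65)
j(p, W) = 194*p + 97*(-211 + p)/W (j(p, W) = (129 + 65)*(p + (p - 211)/(W + W)) = 194*(p + (-211 + p)/((2*W))) = 194*(p + (-211 + p)*(1/(2*W))) = 194*(p + (-211 + p)/(2*W)) = 194*p + 97*(-211 + p)/W)
j(505, -214) - r(95) = 97*(-211 + 505 + 2*(-214)*505)/(-214) - 1*95**2 = 97*(-1/214)*(-211 + 505 - 216140) - 1*9025 = 97*(-1/214)*(-215846) - 9025 = 10468531/107 - 9025 = 9502856/107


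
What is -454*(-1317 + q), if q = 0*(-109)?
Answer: 597918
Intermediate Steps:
q = 0
-454*(-1317 + q) = -454*(-1317 + 0) = -454*(-1317) = 597918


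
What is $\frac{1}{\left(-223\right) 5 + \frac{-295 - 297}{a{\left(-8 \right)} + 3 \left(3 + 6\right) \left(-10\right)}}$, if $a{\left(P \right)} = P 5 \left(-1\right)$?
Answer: $- \frac{115}{127929} \approx -0.00089894$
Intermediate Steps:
$a{\left(P \right)} = - 5 P$ ($a{\left(P \right)} = 5 P \left(-1\right) = - 5 P$)
$\frac{1}{\left(-223\right) 5 + \frac{-295 - 297}{a{\left(-8 \right)} + 3 \left(3 + 6\right) \left(-10\right)}} = \frac{1}{\left(-223\right) 5 + \frac{-295 - 297}{\left(-5\right) \left(-8\right) + 3 \left(3 + 6\right) \left(-10\right)}} = \frac{1}{-1115 - \frac{592}{40 + 3 \cdot 9 \left(-10\right)}} = \frac{1}{-1115 - \frac{592}{40 + 27 \left(-10\right)}} = \frac{1}{-1115 - \frac{592}{40 - 270}} = \frac{1}{-1115 - \frac{592}{-230}} = \frac{1}{-1115 - - \frac{296}{115}} = \frac{1}{-1115 + \frac{296}{115}} = \frac{1}{- \frac{127929}{115}} = - \frac{115}{127929}$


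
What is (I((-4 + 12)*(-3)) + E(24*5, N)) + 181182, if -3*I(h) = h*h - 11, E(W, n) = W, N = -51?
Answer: 543341/3 ≈ 1.8111e+5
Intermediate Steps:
I(h) = 11/3 - h**2/3 (I(h) = -(h*h - 11)/3 = -(h**2 - 11)/3 = -(-11 + h**2)/3 = 11/3 - h**2/3)
(I((-4 + 12)*(-3)) + E(24*5, N)) + 181182 = ((11/3 - 9*(-4 + 12)**2/3) + 24*5) + 181182 = ((11/3 - (8*(-3))**2/3) + 120) + 181182 = ((11/3 - 1/3*(-24)**2) + 120) + 181182 = ((11/3 - 1/3*576) + 120) + 181182 = ((11/3 - 192) + 120) + 181182 = (-565/3 + 120) + 181182 = -205/3 + 181182 = 543341/3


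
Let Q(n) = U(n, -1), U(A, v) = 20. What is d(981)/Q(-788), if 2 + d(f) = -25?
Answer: -27/20 ≈ -1.3500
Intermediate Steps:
Q(n) = 20
d(f) = -27 (d(f) = -2 - 25 = -27)
d(981)/Q(-788) = -27/20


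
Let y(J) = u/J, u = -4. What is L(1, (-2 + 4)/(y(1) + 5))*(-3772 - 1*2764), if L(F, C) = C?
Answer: -13072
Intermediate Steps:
y(J) = -4/J
L(1, (-2 + 4)/(y(1) + 5))*(-3772 - 1*2764) = ((-2 + 4)/(-4/1 + 5))*(-3772 - 1*2764) = (2/(-4*1 + 5))*(-3772 - 2764) = (2/(-4 + 5))*(-6536) = (2/1)*(-6536) = (2*1)*(-6536) = 2*(-6536) = -13072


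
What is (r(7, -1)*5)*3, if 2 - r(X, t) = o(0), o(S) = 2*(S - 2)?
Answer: 90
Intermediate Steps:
o(S) = -4 + 2*S (o(S) = 2*(-2 + S) = -4 + 2*S)
r(X, t) = 6 (r(X, t) = 2 - (-4 + 2*0) = 2 - (-4 + 0) = 2 - 1*(-4) = 2 + 4 = 6)
(r(7, -1)*5)*3 = (6*5)*3 = 30*3 = 90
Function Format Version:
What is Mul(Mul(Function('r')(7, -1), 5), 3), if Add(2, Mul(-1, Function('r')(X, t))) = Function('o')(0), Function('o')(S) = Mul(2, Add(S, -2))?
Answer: 90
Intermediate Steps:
Function('o')(S) = Add(-4, Mul(2, S)) (Function('o')(S) = Mul(2, Add(-2, S)) = Add(-4, Mul(2, S)))
Function('r')(X, t) = 6 (Function('r')(X, t) = Add(2, Mul(-1, Add(-4, Mul(2, 0)))) = Add(2, Mul(-1, Add(-4, 0))) = Add(2, Mul(-1, -4)) = Add(2, 4) = 6)
Mul(Mul(Function('r')(7, -1), 5), 3) = Mul(Mul(6, 5), 3) = Mul(30, 3) = 90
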